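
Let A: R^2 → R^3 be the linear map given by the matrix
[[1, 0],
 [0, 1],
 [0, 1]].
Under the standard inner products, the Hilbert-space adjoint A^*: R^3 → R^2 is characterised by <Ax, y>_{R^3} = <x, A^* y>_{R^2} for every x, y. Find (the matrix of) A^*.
A^* = A^T =
[[1, 0, 0],
 [0, 1, 1]]

For real matrices with standard dot products, the defining identity <Ax, y> = <x, A^* y> gives (Ax)^T y = x^T (A^*) y, i.e. x^T A^T y = x^T (A^*) y. Since this holds for all x, y, we must have A^* = A^T. Therefore
A^* =
[[1, 0, 0],
 [0, 1, 1]].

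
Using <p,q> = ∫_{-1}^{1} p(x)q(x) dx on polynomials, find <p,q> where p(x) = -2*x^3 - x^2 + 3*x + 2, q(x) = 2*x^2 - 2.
<p,q> = -24/5

Expand the product: p(x)·q(x) = -4*x^5 - 2*x^4 + 10*x^3 + 6*x^2 - 6*x - 4.
∫_{-1}^{1} of each monomial x^k gives [2/(k+1) if k even, 0 if k odd]. Integrating term-by-term (or equivalently evaluating the antiderivative F(x) = -2*x^6/3 - 2*x^5/5 + 5*x^4/2 + 2*x^3 - 3*x^2 - 4*x at the endpoints):
  F(1) − F(−1) = -107/30 − (37/30) = -24/5.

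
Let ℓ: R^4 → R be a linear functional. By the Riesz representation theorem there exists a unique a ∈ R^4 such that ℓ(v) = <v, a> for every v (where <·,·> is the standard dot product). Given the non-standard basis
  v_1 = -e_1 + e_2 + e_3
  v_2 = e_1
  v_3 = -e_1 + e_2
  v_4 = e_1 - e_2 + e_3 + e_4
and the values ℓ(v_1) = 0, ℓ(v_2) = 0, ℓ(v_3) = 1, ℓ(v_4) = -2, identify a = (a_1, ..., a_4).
a = (0, 1, -1, 0)

Write a = (a_1, ..., a_4) in the standard basis. For each basis vector v_i, ℓ(v_i) = <v_i, a> is a linear equation in the a_j's. Collect the n equations into a matrix system V a = ℓ, where row i of V is v_i (expressed in the standard basis). Since V is invertible (lower-triangular with 1s on the diagonal, up to permutation), solve by back-substitution:
  V =
[[-1, 1, 1, 0],
 [1, 0, 0, 0],
 [-1, 1, 0, 0],
 [1, -1, 1, 1]]
  V a = (0, 0, 1, -2)
Solving gives a = (0, 1, -1, 0).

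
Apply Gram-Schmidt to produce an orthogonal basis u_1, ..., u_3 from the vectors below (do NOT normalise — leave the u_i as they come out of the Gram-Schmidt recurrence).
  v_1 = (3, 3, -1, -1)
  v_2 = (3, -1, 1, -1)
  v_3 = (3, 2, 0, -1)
Orthogonal basis:
  u_1 = (3, 3, -1, -1)
  u_2 = (21/10, -19/10, 13/10, -7/10)
  u_3 = (-1/17, 10/51, 20/51, 1/51)

Apply the Gram-Schmidt recurrence
  u_1 = v_1
  u_i = v_i − Σ_{j<i} ((v_i · u_j) / (u_j · u_j)) · u_j.

Step by step this gives:
  u_1 = (3, 3, -1, -1)
  u_2 = (21/10, -19/10, 13/10, -7/10)
  u_3 = (-1/17, 10/51, 20/51, 1/51)

Orthogonality check:
  u_2 · u_1 = 0 (should be 0)
  u_3 · u_1 = 0 (should be 0)
  u_3 · u_2 = 0 (should be 0)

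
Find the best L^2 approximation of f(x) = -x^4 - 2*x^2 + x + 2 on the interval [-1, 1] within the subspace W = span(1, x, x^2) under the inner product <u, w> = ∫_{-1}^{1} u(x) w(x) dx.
g(x) = -20*x^2/7 + x + 73/35

The best approximation g ∈ W is the orthogonal projection of f onto W. Writing g = a_0 + a_1 x + a_2 x^2, the coefficients solve the normal equations G · a = b where
  G_{ij} = <φ_i, φ_j> and b_i = <f, φ_i>, with φ_0 = 1, φ_1 = x, φ_2 = x^2.
G =
  [2, 0, 2/3]
  [0, 2/3, 0]
  [2/3, 0, 2/5],
b = (34/15, 2/3, 26/105).
Solving gives a_0 = 73/35, a_1 = 1, a_2 = -20/7, so
  g(x) = -20*x^2/7 + x + 73/35.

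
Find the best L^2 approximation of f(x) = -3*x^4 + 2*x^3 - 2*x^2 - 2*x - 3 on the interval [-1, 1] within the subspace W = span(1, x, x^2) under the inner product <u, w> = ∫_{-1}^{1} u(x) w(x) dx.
g(x) = -32*x^2/7 - 4*x/5 - 96/35

The best approximation g ∈ W is the orthogonal projection of f onto W. Writing g = a_0 + a_1 x + a_2 x^2, the coefficients solve the normal equations G · a = b where
  G_{ij} = <φ_i, φ_j> and b_i = <f, φ_i>, with φ_0 = 1, φ_1 = x, φ_2 = x^2.
G =
  [2, 0, 2/3]
  [0, 2/3, 0]
  [2/3, 0, 2/5],
b = (-128/15, -8/15, -128/35).
Solving gives a_0 = -96/35, a_1 = -4/5, a_2 = -32/7, so
  g(x) = -32*x^2/7 - 4*x/5 - 96/35.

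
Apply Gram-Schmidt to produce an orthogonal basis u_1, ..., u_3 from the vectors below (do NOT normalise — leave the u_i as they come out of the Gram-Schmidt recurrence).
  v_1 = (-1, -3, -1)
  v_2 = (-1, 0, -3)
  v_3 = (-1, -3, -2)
Orthogonal basis:
  u_1 = (-1, -3, -1)
  u_2 = (-7/11, 12/11, -29/11)
  u_3 = (27/94, -3/47, -9/94)

Apply the Gram-Schmidt recurrence
  u_1 = v_1
  u_i = v_i − Σ_{j<i} ((v_i · u_j) / (u_j · u_j)) · u_j.

Step by step this gives:
  u_1 = (-1, -3, -1)
  u_2 = (-7/11, 12/11, -29/11)
  u_3 = (27/94, -3/47, -9/94)

Orthogonality check:
  u_2 · u_1 = 0 (should be 0)
  u_3 · u_1 = 0 (should be 0)
  u_3 · u_2 = 0 (should be 0)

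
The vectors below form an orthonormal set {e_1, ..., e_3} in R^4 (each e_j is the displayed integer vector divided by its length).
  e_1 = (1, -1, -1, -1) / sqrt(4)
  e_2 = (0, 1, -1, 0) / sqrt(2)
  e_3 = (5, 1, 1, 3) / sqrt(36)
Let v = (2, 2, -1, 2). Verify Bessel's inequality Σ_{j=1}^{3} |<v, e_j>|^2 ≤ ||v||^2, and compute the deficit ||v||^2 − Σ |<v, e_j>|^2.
Σ |<v, e_j>|^2 = 115/9; ||v||^2 = 13; deficit = 2/9

Write each e_j = u_j / sqrt(<u_j, u_j>) where u_j is the displayed integer vector. Then <v, e_j> = <v, u_j> / sqrt(<u_j, u_j>), so |<v, e_j>|^2 = <v, u_j>^2 / <u_j, u_j>.
Coefficients: <v, e_1> = -1/sqrt(4), <v, e_2> = 3/sqrt(2), <v, e_3> = 17/sqrt(36).
Square and sum: Σ |<v, e_j>|^2 = 115/9.
Compute ||v||^2 = v·v = 13.
Deficit = 13 − 115/9 = 2/9 ≥ 0, confirming Bessel's inequality. (The deficit equals ||v − Σ <v,e_j> e_j||^2, the squared distance from v to span{e_j}.)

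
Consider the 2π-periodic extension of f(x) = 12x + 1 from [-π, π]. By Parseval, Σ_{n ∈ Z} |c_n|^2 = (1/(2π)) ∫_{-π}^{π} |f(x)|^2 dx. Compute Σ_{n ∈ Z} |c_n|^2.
Σ |c_n|^2 = 48π^2 + 1

Expand and integrate term by term over [-π, π]:
  ∫ (12x)^2 dx = 144·(2π^3/3); ∫ 2·12·(1)·x dx = 0 (odd integrand); ∫ 1^2 dx = 1·2π.
So (1/(2π)) ∫_{-π}^{π} (12x + 1)^2 dx = 144π^2/3 + 1 = 48π^2 + 1.
Parseval ⇒ Σ |c_n|^2 = 48π^2 + 1.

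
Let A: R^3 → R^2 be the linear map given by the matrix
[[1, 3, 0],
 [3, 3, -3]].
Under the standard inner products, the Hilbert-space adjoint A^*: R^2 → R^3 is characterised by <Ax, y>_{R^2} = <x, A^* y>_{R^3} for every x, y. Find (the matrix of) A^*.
A^* = A^T =
[[1, 3],
 [3, 3],
 [0, -3]]

For real matrices with standard dot products, the defining identity <Ax, y> = <x, A^* y> gives (Ax)^T y = x^T (A^*) y, i.e. x^T A^T y = x^T (A^*) y. Since this holds for all x, y, we must have A^* = A^T. Therefore
A^* =
[[1, 3],
 [3, 3],
 [0, -3]].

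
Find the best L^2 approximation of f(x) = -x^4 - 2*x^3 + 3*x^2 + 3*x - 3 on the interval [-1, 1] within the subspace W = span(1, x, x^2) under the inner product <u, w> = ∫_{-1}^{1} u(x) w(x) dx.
g(x) = 15*x^2/7 + 9*x/5 - 102/35

The best approximation g ∈ W is the orthogonal projection of f onto W. Writing g = a_0 + a_1 x + a_2 x^2, the coefficients solve the normal equations G · a = b where
  G_{ij} = <φ_i, φ_j> and b_i = <f, φ_i>, with φ_0 = 1, φ_1 = x, φ_2 = x^2.
G =
  [2, 0, 2/3]
  [0, 2/3, 0]
  [2/3, 0, 2/5],
b = (-22/5, 6/5, -38/35).
Solving gives a_0 = -102/35, a_1 = 9/5, a_2 = 15/7, so
  g(x) = 15*x^2/7 + 9*x/5 - 102/35.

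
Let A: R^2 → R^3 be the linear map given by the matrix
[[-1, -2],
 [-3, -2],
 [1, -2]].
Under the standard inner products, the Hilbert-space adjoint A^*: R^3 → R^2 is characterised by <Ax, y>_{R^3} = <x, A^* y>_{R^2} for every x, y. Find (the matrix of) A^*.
A^* = A^T =
[[-1, -3, 1],
 [-2, -2, -2]]

For real matrices with standard dot products, the defining identity <Ax, y> = <x, A^* y> gives (Ax)^T y = x^T (A^*) y, i.e. x^T A^T y = x^T (A^*) y. Since this holds for all x, y, we must have A^* = A^T. Therefore
A^* =
[[-1, -3, 1],
 [-2, -2, -2]].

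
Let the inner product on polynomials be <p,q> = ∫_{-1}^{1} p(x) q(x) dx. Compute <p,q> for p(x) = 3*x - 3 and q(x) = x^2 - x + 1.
<p,q> = -10

Expand the product: p(x)·q(x) = 3*x^3 - 6*x^2 + 6*x - 3.
∫_{-1}^{1} of each monomial x^k gives [2/(k+1) if k even, 0 if k odd]. Integrating term-by-term (or equivalently evaluating the antiderivative F(x) = 3*x^4/4 - 2*x^3 + 3*x^2 - 3*x at the endpoints):
  F(1) − F(−1) = -5/4 − (35/4) = -10.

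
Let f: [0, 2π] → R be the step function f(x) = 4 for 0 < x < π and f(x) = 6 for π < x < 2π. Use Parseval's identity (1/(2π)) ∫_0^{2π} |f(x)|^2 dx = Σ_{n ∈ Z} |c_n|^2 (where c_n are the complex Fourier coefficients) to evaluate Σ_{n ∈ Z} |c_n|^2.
Σ |c_n|^2 = 26

Parseval equates the L^2 energy of f (normalised by 1/(2π)) with the ℓ^2 sum of its Fourier coefficients: (1/(2π)) ∫_0^{2π} |f|^2 = Σ |c_n|^2.
Compute the left side: (1/(2π)) [∫_0^π 4^2 dx + ∫_π^{2π} 6^2 dx] = (1/(2π)) · (16π + 36π) = (16 + 36)/2 = 26.
So Σ_{n ∈ Z} |c_n|^2 = 26.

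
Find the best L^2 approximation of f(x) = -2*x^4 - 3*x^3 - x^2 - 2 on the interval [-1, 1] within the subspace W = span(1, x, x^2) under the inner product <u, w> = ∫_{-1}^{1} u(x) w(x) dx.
g(x) = -19*x^2/7 - 9*x/5 - 64/35

The best approximation g ∈ W is the orthogonal projection of f onto W. Writing g = a_0 + a_1 x + a_2 x^2, the coefficients solve the normal equations G · a = b where
  G_{ij} = <φ_i, φ_j> and b_i = <f, φ_i>, with φ_0 = 1, φ_1 = x, φ_2 = x^2.
G =
  [2, 0, 2/3]
  [0, 2/3, 0]
  [2/3, 0, 2/5],
b = (-82/15, -6/5, -242/105).
Solving gives a_0 = -64/35, a_1 = -9/5, a_2 = -19/7, so
  g(x) = -19*x^2/7 - 9*x/5 - 64/35.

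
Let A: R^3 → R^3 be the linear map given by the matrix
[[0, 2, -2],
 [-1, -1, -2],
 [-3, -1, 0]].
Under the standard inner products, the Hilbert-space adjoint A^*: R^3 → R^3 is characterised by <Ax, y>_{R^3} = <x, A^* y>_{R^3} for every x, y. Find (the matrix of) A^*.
A^* = A^T =
[[0, -1, -3],
 [2, -1, -1],
 [-2, -2, 0]]

For real matrices with standard dot products, the defining identity <Ax, y> = <x, A^* y> gives (Ax)^T y = x^T (A^*) y, i.e. x^T A^T y = x^T (A^*) y. Since this holds for all x, y, we must have A^* = A^T. Therefore
A^* =
[[0, -1, -3],
 [2, -1, -1],
 [-2, -2, 0]].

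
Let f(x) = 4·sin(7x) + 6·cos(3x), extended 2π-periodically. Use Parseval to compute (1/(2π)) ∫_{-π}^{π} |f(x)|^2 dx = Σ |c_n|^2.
Σ |c_n|^2 = 26

Expand |f|^2 and use orthogonality of {sin(nx), cos(mx)} on [-π, π]:
  ∫_{-π}^{π} sin(nx)^2 dx = π, ∫ cos(mx)^2 dx = π, and cross terms integrate to 0.
So ∫_{-π}^{π} f(x)^2 dx = 4^2 · π + 6^2 · π = (16 + 36)π.
Divide by 2π: (16 + 36)/2 = 26.
By Parseval, this equals Σ |c_n|^2.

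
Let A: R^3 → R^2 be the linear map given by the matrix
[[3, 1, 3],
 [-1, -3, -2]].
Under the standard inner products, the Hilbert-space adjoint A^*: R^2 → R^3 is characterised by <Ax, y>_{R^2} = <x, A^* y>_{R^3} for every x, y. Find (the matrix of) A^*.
A^* = A^T =
[[3, -1],
 [1, -3],
 [3, -2]]

For real matrices with standard dot products, the defining identity <Ax, y> = <x, A^* y> gives (Ax)^T y = x^T (A^*) y, i.e. x^T A^T y = x^T (A^*) y. Since this holds for all x, y, we must have A^* = A^T. Therefore
A^* =
[[3, -1],
 [1, -3],
 [3, -2]].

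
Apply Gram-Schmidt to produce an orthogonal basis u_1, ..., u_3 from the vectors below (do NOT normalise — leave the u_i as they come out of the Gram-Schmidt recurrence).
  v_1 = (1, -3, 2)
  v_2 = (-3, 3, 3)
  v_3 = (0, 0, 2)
Orthogonal basis:
  u_1 = (1, -3, 2)
  u_2 = (-18/7, 12/7, 27/7)
  u_3 = (10/19, 6/19, 4/19)

Apply the Gram-Schmidt recurrence
  u_1 = v_1
  u_i = v_i − Σ_{j<i} ((v_i · u_j) / (u_j · u_j)) · u_j.

Step by step this gives:
  u_1 = (1, -3, 2)
  u_2 = (-18/7, 12/7, 27/7)
  u_3 = (10/19, 6/19, 4/19)

Orthogonality check:
  u_2 · u_1 = 0 (should be 0)
  u_3 · u_1 = 0 (should be 0)
  u_3 · u_2 = 0 (should be 0)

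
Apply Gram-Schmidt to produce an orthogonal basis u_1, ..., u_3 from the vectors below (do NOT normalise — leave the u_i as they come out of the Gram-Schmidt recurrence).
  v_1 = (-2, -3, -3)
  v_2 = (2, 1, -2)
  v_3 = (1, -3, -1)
Orthogonal basis:
  u_1 = (-2, -3, -3)
  u_2 = (21/11, 19/22, -47/22)
  u_3 = (315/197, -350/197, 140/197)

Apply the Gram-Schmidt recurrence
  u_1 = v_1
  u_i = v_i − Σ_{j<i} ((v_i · u_j) / (u_j · u_j)) · u_j.

Step by step this gives:
  u_1 = (-2, -3, -3)
  u_2 = (21/11, 19/22, -47/22)
  u_3 = (315/197, -350/197, 140/197)

Orthogonality check:
  u_2 · u_1 = 0 (should be 0)
  u_3 · u_1 = 0 (should be 0)
  u_3 · u_2 = 0 (should be 0)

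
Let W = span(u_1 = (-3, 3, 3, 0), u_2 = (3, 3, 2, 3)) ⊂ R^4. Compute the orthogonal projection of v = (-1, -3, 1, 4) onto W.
proj_W(v) = (59/89, -11/89, -19/89, 24/89)

Set up U = [u_1 | ... | u_2] ∈ R^(4×2). The projector onto W = col(U) is P = U (U^T U)^(-1) U^T.
Compute U^T U =
  [27, 6]
  [6, 31],
and U^T v = (-3, 2).
Solve U^T U · c = U^T v for the coefficients: c = (-35/267, 8/89). The projection is proj_W(v) = U c.
Check: (v - proj_W(v)) · u_1 = 0  (should be 0).
Check: (v - proj_W(v)) · u_2 = 0  (should be 0).
Result: proj_W(v) = (59/89, -11/89, -19/89, 24/89).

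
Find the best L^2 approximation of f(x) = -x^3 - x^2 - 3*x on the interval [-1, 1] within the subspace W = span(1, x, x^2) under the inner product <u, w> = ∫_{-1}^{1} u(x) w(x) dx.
g(x) = -x^2 - 18*x/5

The best approximation g ∈ W is the orthogonal projection of f onto W. Writing g = a_0 + a_1 x + a_2 x^2, the coefficients solve the normal equations G · a = b where
  G_{ij} = <φ_i, φ_j> and b_i = <f, φ_i>, with φ_0 = 1, φ_1 = x, φ_2 = x^2.
G =
  [2, 0, 2/3]
  [0, 2/3, 0]
  [2/3, 0, 2/5],
b = (-2/3, -12/5, -2/5).
Solving gives a_0 = 0, a_1 = -18/5, a_2 = -1, so
  g(x) = -x^2 - 18*x/5.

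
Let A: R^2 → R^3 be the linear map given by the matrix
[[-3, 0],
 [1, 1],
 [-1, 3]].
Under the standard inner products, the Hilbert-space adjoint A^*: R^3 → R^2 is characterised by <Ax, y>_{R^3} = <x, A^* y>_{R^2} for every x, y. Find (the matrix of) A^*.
A^* = A^T =
[[-3, 1, -1],
 [0, 1, 3]]

For real matrices with standard dot products, the defining identity <Ax, y> = <x, A^* y> gives (Ax)^T y = x^T (A^*) y, i.e. x^T A^T y = x^T (A^*) y. Since this holds for all x, y, we must have A^* = A^T. Therefore
A^* =
[[-3, 1, -1],
 [0, 1, 3]].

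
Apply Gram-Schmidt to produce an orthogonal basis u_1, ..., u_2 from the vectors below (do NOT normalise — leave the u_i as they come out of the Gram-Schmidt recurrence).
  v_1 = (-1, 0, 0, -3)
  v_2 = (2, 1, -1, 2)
Orthogonal basis:
  u_1 = (-1, 0, 0, -3)
  u_2 = (6/5, 1, -1, -2/5)

Apply the Gram-Schmidt recurrence
  u_1 = v_1
  u_i = v_i − Σ_{j<i} ((v_i · u_j) / (u_j · u_j)) · u_j.

Step by step this gives:
  u_1 = (-1, 0, 0, -3)
  u_2 = (6/5, 1, -1, -2/5)

Orthogonality check:
  u_2 · u_1 = 0 (should be 0)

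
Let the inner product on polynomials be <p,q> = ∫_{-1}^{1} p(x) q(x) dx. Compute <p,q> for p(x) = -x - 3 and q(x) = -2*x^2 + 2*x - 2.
<p,q> = 44/3

Expand the product: p(x)·q(x) = 2*x^3 + 4*x^2 - 4*x + 6.
∫_{-1}^{1} of each monomial x^k gives [2/(k+1) if k even, 0 if k odd]. Integrating term-by-term (or equivalently evaluating the antiderivative F(x) = x^4/2 + 4*x^3/3 - 2*x^2 + 6*x at the endpoints):
  F(1) − F(−1) = 35/6 − (-53/6) = 44/3.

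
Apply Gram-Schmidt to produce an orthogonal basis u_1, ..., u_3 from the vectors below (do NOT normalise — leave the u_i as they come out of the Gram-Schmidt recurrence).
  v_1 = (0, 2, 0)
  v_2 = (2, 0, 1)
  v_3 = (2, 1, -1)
Orthogonal basis:
  u_1 = (0, 2, 0)
  u_2 = (2, 0, 1)
  u_3 = (4/5, 0, -8/5)

Apply the Gram-Schmidt recurrence
  u_1 = v_1
  u_i = v_i − Σ_{j<i} ((v_i · u_j) / (u_j · u_j)) · u_j.

Step by step this gives:
  u_1 = (0, 2, 0)
  u_2 = (2, 0, 1)
  u_3 = (4/5, 0, -8/5)

Orthogonality check:
  u_2 · u_1 = 0 (should be 0)
  u_3 · u_1 = 0 (should be 0)
  u_3 · u_2 = 0 (should be 0)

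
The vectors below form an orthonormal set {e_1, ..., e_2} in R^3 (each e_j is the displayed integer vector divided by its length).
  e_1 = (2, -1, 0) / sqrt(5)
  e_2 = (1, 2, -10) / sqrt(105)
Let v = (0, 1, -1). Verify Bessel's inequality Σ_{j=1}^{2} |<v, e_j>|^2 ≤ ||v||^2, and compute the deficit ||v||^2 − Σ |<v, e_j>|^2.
Σ |<v, e_j>|^2 = 11/7; ||v||^2 = 2; deficit = 3/7

Write each e_j = u_j / sqrt(<u_j, u_j>) where u_j is the displayed integer vector. Then <v, e_j> = <v, u_j> / sqrt(<u_j, u_j>), so |<v, e_j>|^2 = <v, u_j>^2 / <u_j, u_j>.
Coefficients: <v, e_1> = -1/sqrt(5), <v, e_2> = 12/sqrt(105).
Square and sum: Σ |<v, e_j>|^2 = 11/7.
Compute ||v||^2 = v·v = 2.
Deficit = 2 − 11/7 = 3/7 ≥ 0, confirming Bessel's inequality. (The deficit equals ||v − Σ <v,e_j> e_j||^2, the squared distance from v to span{e_j}.)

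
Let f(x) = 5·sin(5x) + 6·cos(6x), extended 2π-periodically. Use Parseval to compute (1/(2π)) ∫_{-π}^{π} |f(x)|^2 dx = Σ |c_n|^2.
Σ |c_n|^2 = 61/2

Expand |f|^2 and use orthogonality of {sin(nx), cos(mx)} on [-π, π]:
  ∫_{-π}^{π} sin(nx)^2 dx = π, ∫ cos(mx)^2 dx = π, and cross terms integrate to 0.
So ∫_{-π}^{π} f(x)^2 dx = 5^2 · π + 6^2 · π = (25 + 36)π.
Divide by 2π: (25 + 36)/2 = 61/2.
By Parseval, this equals Σ |c_n|^2.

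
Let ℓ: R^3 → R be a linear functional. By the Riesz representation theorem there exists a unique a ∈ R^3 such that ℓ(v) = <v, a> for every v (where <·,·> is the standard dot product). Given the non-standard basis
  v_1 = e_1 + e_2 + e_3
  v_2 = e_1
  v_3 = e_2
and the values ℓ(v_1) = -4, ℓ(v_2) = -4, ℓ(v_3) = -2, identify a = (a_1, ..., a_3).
a = (-4, -2, 2)

Write a = (a_1, ..., a_3) in the standard basis. For each basis vector v_i, ℓ(v_i) = <v_i, a> is a linear equation in the a_j's. Collect the n equations into a matrix system V a = ℓ, where row i of V is v_i (expressed in the standard basis). Since V is invertible (lower-triangular with 1s on the diagonal, up to permutation), solve by back-substitution:
  V =
[[1, 1, 1],
 [1, 0, 0],
 [0, 1, 0]]
  V a = (-4, -4, -2)
Solving gives a = (-4, -2, 2).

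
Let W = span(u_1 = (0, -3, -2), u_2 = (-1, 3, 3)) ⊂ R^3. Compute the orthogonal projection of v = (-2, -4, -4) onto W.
proj_W(v) = (-7/11, -54/11, -29/11)

Set up U = [u_1 | ... | u_2] ∈ R^(3×2). The projector onto W = col(U) is P = U (U^T U)^(-1) U^T.
Compute U^T U =
  [13, -15]
  [-15, 19],
and U^T v = (20, -22).
Solve U^T U · c = U^T v for the coefficients: c = (25/11, 7/11). The projection is proj_W(v) = U c.
Check: (v - proj_W(v)) · u_1 = 0  (should be 0).
Check: (v - proj_W(v)) · u_2 = 0  (should be 0).
Result: proj_W(v) = (-7/11, -54/11, -29/11).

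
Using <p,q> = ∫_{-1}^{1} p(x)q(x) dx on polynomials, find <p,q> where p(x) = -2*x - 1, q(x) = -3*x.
<p,q> = 4

Expand the product: p(x)·q(x) = 6*x^2 + 3*x.
∫_{-1}^{1} of each monomial x^k gives [2/(k+1) if k even, 0 if k odd]. Integrating term-by-term (or equivalently evaluating the antiderivative F(x) = 2*x^3 + 3*x^2/2 at the endpoints):
  F(1) − F(−1) = 7/2 − (-1/2) = 4.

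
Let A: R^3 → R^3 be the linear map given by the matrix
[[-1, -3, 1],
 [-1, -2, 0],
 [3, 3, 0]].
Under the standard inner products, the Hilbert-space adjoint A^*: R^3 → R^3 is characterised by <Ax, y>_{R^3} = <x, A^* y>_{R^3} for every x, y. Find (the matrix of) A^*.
A^* = A^T =
[[-1, -1, 3],
 [-3, -2, 3],
 [1, 0, 0]]

For real matrices with standard dot products, the defining identity <Ax, y> = <x, A^* y> gives (Ax)^T y = x^T (A^*) y, i.e. x^T A^T y = x^T (A^*) y. Since this holds for all x, y, we must have A^* = A^T. Therefore
A^* =
[[-1, -1, 3],
 [-3, -2, 3],
 [1, 0, 0]].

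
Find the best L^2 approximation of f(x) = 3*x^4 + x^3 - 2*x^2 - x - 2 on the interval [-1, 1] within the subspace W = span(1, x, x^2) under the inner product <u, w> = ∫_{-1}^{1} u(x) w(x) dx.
g(x) = 4*x^2/7 - 2*x/5 - 79/35

The best approximation g ∈ W is the orthogonal projection of f onto W. Writing g = a_0 + a_1 x + a_2 x^2, the coefficients solve the normal equations G · a = b where
  G_{ij} = <φ_i, φ_j> and b_i = <f, φ_i>, with φ_0 = 1, φ_1 = x, φ_2 = x^2.
G =
  [2, 0, 2/3]
  [0, 2/3, 0]
  [2/3, 0, 2/5],
b = (-62/15, -4/15, -134/105).
Solving gives a_0 = -79/35, a_1 = -2/5, a_2 = 4/7, so
  g(x) = 4*x^2/7 - 2*x/5 - 79/35.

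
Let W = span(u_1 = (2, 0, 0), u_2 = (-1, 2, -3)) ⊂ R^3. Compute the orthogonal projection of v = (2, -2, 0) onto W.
proj_W(v) = (2, -8/13, 12/13)

Set up U = [u_1 | ... | u_2] ∈ R^(3×2). The projector onto W = col(U) is P = U (U^T U)^(-1) U^T.
Compute U^T U =
  [4, -2]
  [-2, 14],
and U^T v = (4, -6).
Solve U^T U · c = U^T v for the coefficients: c = (11/13, -4/13). The projection is proj_W(v) = U c.
Check: (v - proj_W(v)) · u_1 = 0  (should be 0).
Check: (v - proj_W(v)) · u_2 = 0  (should be 0).
Result: proj_W(v) = (2, -8/13, 12/13).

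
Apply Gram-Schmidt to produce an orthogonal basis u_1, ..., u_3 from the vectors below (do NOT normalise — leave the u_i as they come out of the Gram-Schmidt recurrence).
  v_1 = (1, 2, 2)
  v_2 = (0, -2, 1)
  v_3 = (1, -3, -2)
Orthogonal basis:
  u_1 = (1, 2, 2)
  u_2 = (2/9, -14/9, 13/9)
  u_3 = (78/41, -13/41, -26/41)

Apply the Gram-Schmidt recurrence
  u_1 = v_1
  u_i = v_i − Σ_{j<i} ((v_i · u_j) / (u_j · u_j)) · u_j.

Step by step this gives:
  u_1 = (1, 2, 2)
  u_2 = (2/9, -14/9, 13/9)
  u_3 = (78/41, -13/41, -26/41)

Orthogonality check:
  u_2 · u_1 = 0 (should be 0)
  u_3 · u_1 = 0 (should be 0)
  u_3 · u_2 = 0 (should be 0)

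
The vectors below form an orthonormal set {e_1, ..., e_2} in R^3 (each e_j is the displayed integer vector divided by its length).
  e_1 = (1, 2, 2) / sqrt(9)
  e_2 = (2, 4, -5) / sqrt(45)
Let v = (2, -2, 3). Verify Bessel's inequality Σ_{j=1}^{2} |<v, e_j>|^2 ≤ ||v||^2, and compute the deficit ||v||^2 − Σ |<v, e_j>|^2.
Σ |<v, e_j>|^2 = 49/5; ||v||^2 = 17; deficit = 36/5

Write each e_j = u_j / sqrt(<u_j, u_j>) where u_j is the displayed integer vector. Then <v, e_j> = <v, u_j> / sqrt(<u_j, u_j>), so |<v, e_j>|^2 = <v, u_j>^2 / <u_j, u_j>.
Coefficients: <v, e_1> = 4/sqrt(9), <v, e_2> = -19/sqrt(45).
Square and sum: Σ |<v, e_j>|^2 = 49/5.
Compute ||v||^2 = v·v = 17.
Deficit = 17 − 49/5 = 36/5 ≥ 0, confirming Bessel's inequality. (The deficit equals ||v − Σ <v,e_j> e_j||^2, the squared distance from v to span{e_j}.)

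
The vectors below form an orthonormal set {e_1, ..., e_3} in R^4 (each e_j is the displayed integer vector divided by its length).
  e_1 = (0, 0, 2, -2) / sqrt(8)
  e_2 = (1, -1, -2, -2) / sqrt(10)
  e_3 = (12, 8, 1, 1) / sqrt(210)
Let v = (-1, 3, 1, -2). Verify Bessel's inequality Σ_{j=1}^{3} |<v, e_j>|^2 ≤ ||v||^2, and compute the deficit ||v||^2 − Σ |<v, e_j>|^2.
Σ |<v, e_j>|^2 = 115/21; ||v||^2 = 15; deficit = 200/21

Write each e_j = u_j / sqrt(<u_j, u_j>) where u_j is the displayed integer vector. Then <v, e_j> = <v, u_j> / sqrt(<u_j, u_j>), so |<v, e_j>|^2 = <v, u_j>^2 / <u_j, u_j>.
Coefficients: <v, e_1> = 6/sqrt(8), <v, e_2> = -2/sqrt(10), <v, e_3> = 11/sqrt(210).
Square and sum: Σ |<v, e_j>|^2 = 115/21.
Compute ||v||^2 = v·v = 15.
Deficit = 15 − 115/21 = 200/21 ≥ 0, confirming Bessel's inequality. (The deficit equals ||v − Σ <v,e_j> e_j||^2, the squared distance from v to span{e_j}.)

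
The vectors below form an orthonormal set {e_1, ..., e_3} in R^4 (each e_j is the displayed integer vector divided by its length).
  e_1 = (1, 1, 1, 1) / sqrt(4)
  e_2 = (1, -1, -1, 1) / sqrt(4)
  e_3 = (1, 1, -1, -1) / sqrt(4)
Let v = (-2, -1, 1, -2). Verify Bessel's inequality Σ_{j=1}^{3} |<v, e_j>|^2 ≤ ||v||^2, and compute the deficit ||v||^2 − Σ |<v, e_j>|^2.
Σ |<v, e_j>|^2 = 9; ||v||^2 = 10; deficit = 1

Write each e_j = u_j / sqrt(<u_j, u_j>) where u_j is the displayed integer vector. Then <v, e_j> = <v, u_j> / sqrt(<u_j, u_j>), so |<v, e_j>|^2 = <v, u_j>^2 / <u_j, u_j>.
Coefficients: <v, e_1> = -4/sqrt(4), <v, e_2> = -4/sqrt(4), <v, e_3> = -2/sqrt(4).
Square and sum: Σ |<v, e_j>|^2 = 9.
Compute ||v||^2 = v·v = 10.
Deficit = 10 − 9 = 1 ≥ 0, confirming Bessel's inequality. (The deficit equals ||v − Σ <v,e_j> e_j||^2, the squared distance from v to span{e_j}.)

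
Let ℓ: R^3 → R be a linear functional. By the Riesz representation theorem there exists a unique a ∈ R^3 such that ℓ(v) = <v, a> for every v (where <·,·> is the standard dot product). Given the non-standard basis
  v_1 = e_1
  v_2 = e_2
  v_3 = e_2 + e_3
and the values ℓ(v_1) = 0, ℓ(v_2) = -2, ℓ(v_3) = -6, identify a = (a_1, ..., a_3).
a = (0, -2, -4)

Write a = (a_1, ..., a_3) in the standard basis. For each basis vector v_i, ℓ(v_i) = <v_i, a> is a linear equation in the a_j's. Collect the n equations into a matrix system V a = ℓ, where row i of V is v_i (expressed in the standard basis). Since V is invertible (lower-triangular with 1s on the diagonal, up to permutation), solve by back-substitution:
  V =
[[1, 0, 0],
 [0, 1, 0],
 [0, 1, 1]]
  V a = (0, -2, -6)
Solving gives a = (0, -2, -4).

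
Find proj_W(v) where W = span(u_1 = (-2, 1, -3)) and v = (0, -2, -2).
proj_W(v) = (-4/7, 2/7, -6/7)

Set up U = [u_1 | ... | u_1] ∈ R^(3×1). The projector onto W = col(U) is P = U (U^T U)^(-1) U^T.
Compute U^T U =
  [14],
and U^T v = (4).
Solve U^T U · c = U^T v for the coefficients: c = (2/7). The projection is proj_W(v) = U c.
Check: (v - proj_W(v)) · u_1 = 0  (should be 0).
Result: proj_W(v) = (-4/7, 2/7, -6/7).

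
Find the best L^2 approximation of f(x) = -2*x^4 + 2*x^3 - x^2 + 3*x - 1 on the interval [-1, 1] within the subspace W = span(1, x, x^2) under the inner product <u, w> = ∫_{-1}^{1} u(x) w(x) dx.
g(x) = -19*x^2/7 + 21*x/5 - 29/35

The best approximation g ∈ W is the orthogonal projection of f onto W. Writing g = a_0 + a_1 x + a_2 x^2, the coefficients solve the normal equations G · a = b where
  G_{ij} = <φ_i, φ_j> and b_i = <f, φ_i>, with φ_0 = 1, φ_1 = x, φ_2 = x^2.
G =
  [2, 0, 2/3]
  [0, 2/3, 0]
  [2/3, 0, 2/5],
b = (-52/15, 14/5, -172/105).
Solving gives a_0 = -29/35, a_1 = 21/5, a_2 = -19/7, so
  g(x) = -19*x^2/7 + 21*x/5 - 29/35.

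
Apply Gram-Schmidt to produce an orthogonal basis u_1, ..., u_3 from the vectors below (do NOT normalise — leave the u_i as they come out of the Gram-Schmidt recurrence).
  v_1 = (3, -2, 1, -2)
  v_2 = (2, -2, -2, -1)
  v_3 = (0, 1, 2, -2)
Orthogonal basis:
  u_1 = (3, -2, 1, -2)
  u_2 = (1/3, -8/9, -23/9, 1/9)
  u_3 = (-26/67, 47/67, -24/67, -98/67)

Apply the Gram-Schmidt recurrence
  u_1 = v_1
  u_i = v_i − Σ_{j<i} ((v_i · u_j) / (u_j · u_j)) · u_j.

Step by step this gives:
  u_1 = (3, -2, 1, -2)
  u_2 = (1/3, -8/9, -23/9, 1/9)
  u_3 = (-26/67, 47/67, -24/67, -98/67)

Orthogonality check:
  u_2 · u_1 = 0 (should be 0)
  u_3 · u_1 = 0 (should be 0)
  u_3 · u_2 = 0 (should be 0)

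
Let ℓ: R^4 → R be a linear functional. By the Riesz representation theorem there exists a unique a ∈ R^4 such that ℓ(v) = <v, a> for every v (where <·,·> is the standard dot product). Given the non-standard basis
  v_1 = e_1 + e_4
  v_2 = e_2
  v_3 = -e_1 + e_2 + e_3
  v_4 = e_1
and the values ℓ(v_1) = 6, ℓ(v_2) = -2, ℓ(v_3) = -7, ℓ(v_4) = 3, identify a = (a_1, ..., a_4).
a = (3, -2, -2, 3)

Write a = (a_1, ..., a_4) in the standard basis. For each basis vector v_i, ℓ(v_i) = <v_i, a> is a linear equation in the a_j's. Collect the n equations into a matrix system V a = ℓ, where row i of V is v_i (expressed in the standard basis). Since V is invertible (lower-triangular with 1s on the diagonal, up to permutation), solve by back-substitution:
  V =
[[1, 0, 0, 1],
 [0, 1, 0, 0],
 [-1, 1, 1, 0],
 [1, 0, 0, 0]]
  V a = (6, -2, -7, 3)
Solving gives a = (3, -2, -2, 3).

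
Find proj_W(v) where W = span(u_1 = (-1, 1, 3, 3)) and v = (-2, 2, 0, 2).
proj_W(v) = (-1/2, 1/2, 3/2, 3/2)

Set up U = [u_1 | ... | u_1] ∈ R^(4×1). The projector onto W = col(U) is P = U (U^T U)^(-1) U^T.
Compute U^T U =
  [20],
and U^T v = (10).
Solve U^T U · c = U^T v for the coefficients: c = (1/2). The projection is proj_W(v) = U c.
Check: (v - proj_W(v)) · u_1 = 0  (should be 0).
Result: proj_W(v) = (-1/2, 1/2, 3/2, 3/2).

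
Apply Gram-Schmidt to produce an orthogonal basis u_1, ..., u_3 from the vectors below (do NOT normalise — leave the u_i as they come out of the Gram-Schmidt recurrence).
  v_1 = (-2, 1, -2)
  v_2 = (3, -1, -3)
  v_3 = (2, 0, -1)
Orthogonal basis:
  u_1 = (-2, 1, -2)
  u_2 = (25/9, -8/9, -29/9)
  u_3 = (9/34, 54/85, 9/170)

Apply the Gram-Schmidt recurrence
  u_1 = v_1
  u_i = v_i − Σ_{j<i} ((v_i · u_j) / (u_j · u_j)) · u_j.

Step by step this gives:
  u_1 = (-2, 1, -2)
  u_2 = (25/9, -8/9, -29/9)
  u_3 = (9/34, 54/85, 9/170)

Orthogonality check:
  u_2 · u_1 = 0 (should be 0)
  u_3 · u_1 = 0 (should be 0)
  u_3 · u_2 = 0 (should be 0)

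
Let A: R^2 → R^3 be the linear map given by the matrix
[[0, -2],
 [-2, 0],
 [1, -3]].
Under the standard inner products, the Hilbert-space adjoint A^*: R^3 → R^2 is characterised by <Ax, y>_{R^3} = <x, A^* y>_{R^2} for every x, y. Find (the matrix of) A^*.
A^* = A^T =
[[0, -2, 1],
 [-2, 0, -3]]

For real matrices with standard dot products, the defining identity <Ax, y> = <x, A^* y> gives (Ax)^T y = x^T (A^*) y, i.e. x^T A^T y = x^T (A^*) y. Since this holds for all x, y, we must have A^* = A^T. Therefore
A^* =
[[0, -2, 1],
 [-2, 0, -3]].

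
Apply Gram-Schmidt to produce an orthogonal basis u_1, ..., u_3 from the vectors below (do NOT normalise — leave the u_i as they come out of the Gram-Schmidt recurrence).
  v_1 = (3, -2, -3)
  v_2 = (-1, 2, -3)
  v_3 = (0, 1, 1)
Orthogonal basis:
  u_1 = (3, -2, -3)
  u_2 = (-14/11, 24/11, -30/11)
  u_3 = (12/19, 12/19, 4/19)

Apply the Gram-Schmidt recurrence
  u_1 = v_1
  u_i = v_i − Σ_{j<i} ((v_i · u_j) / (u_j · u_j)) · u_j.

Step by step this gives:
  u_1 = (3, -2, -3)
  u_2 = (-14/11, 24/11, -30/11)
  u_3 = (12/19, 12/19, 4/19)

Orthogonality check:
  u_2 · u_1 = 0 (should be 0)
  u_3 · u_1 = 0 (should be 0)
  u_3 · u_2 = 0 (should be 0)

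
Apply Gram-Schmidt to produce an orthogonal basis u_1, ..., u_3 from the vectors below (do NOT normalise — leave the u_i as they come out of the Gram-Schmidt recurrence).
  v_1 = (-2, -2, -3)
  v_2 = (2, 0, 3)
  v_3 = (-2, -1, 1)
Orthogonal basis:
  u_1 = (-2, -2, -3)
  u_2 = (8/17, -26/17, 12/17)
  u_3 = (-24/13, 0, 16/13)

Apply the Gram-Schmidt recurrence
  u_1 = v_1
  u_i = v_i − Σ_{j<i} ((v_i · u_j) / (u_j · u_j)) · u_j.

Step by step this gives:
  u_1 = (-2, -2, -3)
  u_2 = (8/17, -26/17, 12/17)
  u_3 = (-24/13, 0, 16/13)

Orthogonality check:
  u_2 · u_1 = 0 (should be 0)
  u_3 · u_1 = 0 (should be 0)
  u_3 · u_2 = 0 (should be 0)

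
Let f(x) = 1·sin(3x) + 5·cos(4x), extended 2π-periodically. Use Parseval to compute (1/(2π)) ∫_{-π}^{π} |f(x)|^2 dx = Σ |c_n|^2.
Σ |c_n|^2 = 13

Expand |f|^2 and use orthogonality of {sin(nx), cos(mx)} on [-π, π]:
  ∫_{-π}^{π} sin(nx)^2 dx = π, ∫ cos(mx)^2 dx = π, and cross terms integrate to 0.
So ∫_{-π}^{π} f(x)^2 dx = 1^2 · π + 5^2 · π = (1 + 25)π.
Divide by 2π: (1 + 25)/2 = 13.
By Parseval, this equals Σ |c_n|^2.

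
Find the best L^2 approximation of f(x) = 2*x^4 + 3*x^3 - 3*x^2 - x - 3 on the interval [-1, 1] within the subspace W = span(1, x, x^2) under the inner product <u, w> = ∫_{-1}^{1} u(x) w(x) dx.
g(x) = -9*x^2/7 + 4*x/5 - 111/35

The best approximation g ∈ W is the orthogonal projection of f onto W. Writing g = a_0 + a_1 x + a_2 x^2, the coefficients solve the normal equations G · a = b where
  G_{ij} = <φ_i, φ_j> and b_i = <f, φ_i>, with φ_0 = 1, φ_1 = x, φ_2 = x^2.
G =
  [2, 0, 2/3]
  [0, 2/3, 0]
  [2/3, 0, 2/5],
b = (-36/5, 8/15, -92/35).
Solving gives a_0 = -111/35, a_1 = 4/5, a_2 = -9/7, so
  g(x) = -9*x^2/7 + 4*x/5 - 111/35.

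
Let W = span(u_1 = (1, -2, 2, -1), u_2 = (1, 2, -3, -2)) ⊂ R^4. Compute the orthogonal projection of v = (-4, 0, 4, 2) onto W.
proj_W(v) = (-290/131, -164/131, 350/131, 476/131)

Set up U = [u_1 | ... | u_2] ∈ R^(4×2). The projector onto W = col(U) is P = U (U^T U)^(-1) U^T.
Compute U^T U =
  [10, -7]
  [-7, 18],
and U^T v = (2, -20).
Solve U^T U · c = U^T v for the coefficients: c = (-104/131, -186/131). The projection is proj_W(v) = U c.
Check: (v - proj_W(v)) · u_1 = 0  (should be 0).
Check: (v - proj_W(v)) · u_2 = 0  (should be 0).
Result: proj_W(v) = (-290/131, -164/131, 350/131, 476/131).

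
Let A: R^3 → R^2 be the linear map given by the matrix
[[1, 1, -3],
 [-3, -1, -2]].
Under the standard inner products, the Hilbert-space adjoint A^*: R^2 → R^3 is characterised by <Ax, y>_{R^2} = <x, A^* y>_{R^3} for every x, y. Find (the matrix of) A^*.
A^* = A^T =
[[1, -3],
 [1, -1],
 [-3, -2]]

For real matrices with standard dot products, the defining identity <Ax, y> = <x, A^* y> gives (Ax)^T y = x^T (A^*) y, i.e. x^T A^T y = x^T (A^*) y. Since this holds for all x, y, we must have A^* = A^T. Therefore
A^* =
[[1, -3],
 [1, -1],
 [-3, -2]].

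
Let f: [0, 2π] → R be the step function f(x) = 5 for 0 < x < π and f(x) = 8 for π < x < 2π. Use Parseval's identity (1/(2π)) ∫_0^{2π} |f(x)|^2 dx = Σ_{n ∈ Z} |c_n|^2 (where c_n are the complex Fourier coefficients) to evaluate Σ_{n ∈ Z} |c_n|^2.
Σ |c_n|^2 = 89/2

Parseval equates the L^2 energy of f (normalised by 1/(2π)) with the ℓ^2 sum of its Fourier coefficients: (1/(2π)) ∫_0^{2π} |f|^2 = Σ |c_n|^2.
Compute the left side: (1/(2π)) [∫_0^π 5^2 dx + ∫_π^{2π} 8^2 dx] = (1/(2π)) · (25π + 64π) = (25 + 64)/2 = 89/2.
So Σ_{n ∈ Z} |c_n|^2 = 89/2.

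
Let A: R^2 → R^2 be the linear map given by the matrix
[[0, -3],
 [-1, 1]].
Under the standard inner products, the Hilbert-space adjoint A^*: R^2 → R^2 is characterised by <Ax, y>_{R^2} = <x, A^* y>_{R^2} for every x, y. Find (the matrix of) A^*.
A^* = A^T =
[[0, -1],
 [-3, 1]]

For real matrices with standard dot products, the defining identity <Ax, y> = <x, A^* y> gives (Ax)^T y = x^T (A^*) y, i.e. x^T A^T y = x^T (A^*) y. Since this holds for all x, y, we must have A^* = A^T. Therefore
A^* =
[[0, -1],
 [-3, 1]].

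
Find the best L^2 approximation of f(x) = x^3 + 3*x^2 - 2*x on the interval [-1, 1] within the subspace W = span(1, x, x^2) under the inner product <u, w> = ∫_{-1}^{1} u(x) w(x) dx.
g(x) = 3*x^2 - 7*x/5

The best approximation g ∈ W is the orthogonal projection of f onto W. Writing g = a_0 + a_1 x + a_2 x^2, the coefficients solve the normal equations G · a = b where
  G_{ij} = <φ_i, φ_j> and b_i = <f, φ_i>, with φ_0 = 1, φ_1 = x, φ_2 = x^2.
G =
  [2, 0, 2/3]
  [0, 2/3, 0]
  [2/3, 0, 2/5],
b = (2, -14/15, 6/5).
Solving gives a_0 = 0, a_1 = -7/5, a_2 = 3, so
  g(x) = 3*x^2 - 7*x/5.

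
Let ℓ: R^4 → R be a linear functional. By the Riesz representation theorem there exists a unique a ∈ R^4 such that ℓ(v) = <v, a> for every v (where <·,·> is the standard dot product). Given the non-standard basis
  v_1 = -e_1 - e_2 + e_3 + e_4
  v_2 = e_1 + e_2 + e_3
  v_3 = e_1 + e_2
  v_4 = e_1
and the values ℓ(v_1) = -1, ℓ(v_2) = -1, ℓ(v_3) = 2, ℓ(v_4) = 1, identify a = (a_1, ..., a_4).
a = (1, 1, -3, 4)

Write a = (a_1, ..., a_4) in the standard basis. For each basis vector v_i, ℓ(v_i) = <v_i, a> is a linear equation in the a_j's. Collect the n equations into a matrix system V a = ℓ, where row i of V is v_i (expressed in the standard basis). Since V is invertible (lower-triangular with 1s on the diagonal, up to permutation), solve by back-substitution:
  V =
[[-1, -1, 1, 1],
 [1, 1, 1, 0],
 [1, 1, 0, 0],
 [1, 0, 0, 0]]
  V a = (-1, -1, 2, 1)
Solving gives a = (1, 1, -3, 4).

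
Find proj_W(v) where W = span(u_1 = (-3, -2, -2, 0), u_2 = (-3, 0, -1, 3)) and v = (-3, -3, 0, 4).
proj_W(v) = (-369/101, -54/101, -150/101, 288/101)

Set up U = [u_1 | ... | u_2] ∈ R^(4×2). The projector onto W = col(U) is P = U (U^T U)^(-1) U^T.
Compute U^T U =
  [17, 11]
  [11, 19],
and U^T v = (15, 21).
Solve U^T U · c = U^T v for the coefficients: c = (27/101, 96/101). The projection is proj_W(v) = U c.
Check: (v - proj_W(v)) · u_1 = 0  (should be 0).
Check: (v - proj_W(v)) · u_2 = 0  (should be 0).
Result: proj_W(v) = (-369/101, -54/101, -150/101, 288/101).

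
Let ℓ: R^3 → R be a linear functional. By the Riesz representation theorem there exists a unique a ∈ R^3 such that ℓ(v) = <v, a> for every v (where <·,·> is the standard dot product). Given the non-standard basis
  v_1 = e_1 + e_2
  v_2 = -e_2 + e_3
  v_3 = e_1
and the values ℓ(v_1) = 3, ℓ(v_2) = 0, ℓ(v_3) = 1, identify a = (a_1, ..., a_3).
a = (1, 2, 2)

Write a = (a_1, ..., a_3) in the standard basis. For each basis vector v_i, ℓ(v_i) = <v_i, a> is a linear equation in the a_j's. Collect the n equations into a matrix system V a = ℓ, where row i of V is v_i (expressed in the standard basis). Since V is invertible (lower-triangular with 1s on the diagonal, up to permutation), solve by back-substitution:
  V =
[[1, 1, 0],
 [0, -1, 1],
 [1, 0, 0]]
  V a = (3, 0, 1)
Solving gives a = (1, 2, 2).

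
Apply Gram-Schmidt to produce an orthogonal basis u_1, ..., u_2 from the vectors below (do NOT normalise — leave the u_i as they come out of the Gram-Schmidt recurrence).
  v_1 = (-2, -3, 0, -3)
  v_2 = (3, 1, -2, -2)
Orthogonal basis:
  u_1 = (-2, -3, 0, -3)
  u_2 = (30/11, 13/22, -2, -53/22)

Apply the Gram-Schmidt recurrence
  u_1 = v_1
  u_i = v_i − Σ_{j<i} ((v_i · u_j) / (u_j · u_j)) · u_j.

Step by step this gives:
  u_1 = (-2, -3, 0, -3)
  u_2 = (30/11, 13/22, -2, -53/22)

Orthogonality check:
  u_2 · u_1 = 0 (should be 0)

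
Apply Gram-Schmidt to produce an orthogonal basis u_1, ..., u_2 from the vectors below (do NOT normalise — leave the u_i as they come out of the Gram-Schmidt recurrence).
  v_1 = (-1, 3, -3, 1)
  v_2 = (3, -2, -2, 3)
Orthogonal basis:
  u_1 = (-1, 3, -3, 1)
  u_2 = (3, -2, -2, 3)

Apply the Gram-Schmidt recurrence
  u_1 = v_1
  u_i = v_i − Σ_{j<i} ((v_i · u_j) / (u_j · u_j)) · u_j.

Step by step this gives:
  u_1 = (-1, 3, -3, 1)
  u_2 = (3, -2, -2, 3)

Orthogonality check:
  u_2 · u_1 = 0 (should be 0)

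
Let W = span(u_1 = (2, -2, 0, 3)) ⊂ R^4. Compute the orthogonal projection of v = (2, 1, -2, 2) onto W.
proj_W(v) = (16/17, -16/17, 0, 24/17)

Set up U = [u_1 | ... | u_1] ∈ R^(4×1). The projector onto W = col(U) is P = U (U^T U)^(-1) U^T.
Compute U^T U =
  [17],
and U^T v = (8).
Solve U^T U · c = U^T v for the coefficients: c = (8/17). The projection is proj_W(v) = U c.
Check: (v - proj_W(v)) · u_1 = 0  (should be 0).
Result: proj_W(v) = (16/17, -16/17, 0, 24/17).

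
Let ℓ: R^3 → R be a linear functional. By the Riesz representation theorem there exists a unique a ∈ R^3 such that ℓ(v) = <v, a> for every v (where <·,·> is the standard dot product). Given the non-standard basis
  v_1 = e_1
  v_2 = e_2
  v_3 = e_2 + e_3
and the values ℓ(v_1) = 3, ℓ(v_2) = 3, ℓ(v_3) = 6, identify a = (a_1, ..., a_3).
a = (3, 3, 3)

Write a = (a_1, ..., a_3) in the standard basis. For each basis vector v_i, ℓ(v_i) = <v_i, a> is a linear equation in the a_j's. Collect the n equations into a matrix system V a = ℓ, where row i of V is v_i (expressed in the standard basis). Since V is invertible (lower-triangular with 1s on the diagonal, up to permutation), solve by back-substitution:
  V =
[[1, 0, 0],
 [0, 1, 0],
 [0, 1, 1]]
  V a = (3, 3, 6)
Solving gives a = (3, 3, 3).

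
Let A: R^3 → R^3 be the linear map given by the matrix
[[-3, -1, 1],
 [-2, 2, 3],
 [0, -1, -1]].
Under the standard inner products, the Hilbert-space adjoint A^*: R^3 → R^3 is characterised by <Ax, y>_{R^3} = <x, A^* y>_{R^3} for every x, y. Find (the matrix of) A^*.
A^* = A^T =
[[-3, -2, 0],
 [-1, 2, -1],
 [1, 3, -1]]

For real matrices with standard dot products, the defining identity <Ax, y> = <x, A^* y> gives (Ax)^T y = x^T (A^*) y, i.e. x^T A^T y = x^T (A^*) y. Since this holds for all x, y, we must have A^* = A^T. Therefore
A^* =
[[-3, -2, 0],
 [-1, 2, -1],
 [1, 3, -1]].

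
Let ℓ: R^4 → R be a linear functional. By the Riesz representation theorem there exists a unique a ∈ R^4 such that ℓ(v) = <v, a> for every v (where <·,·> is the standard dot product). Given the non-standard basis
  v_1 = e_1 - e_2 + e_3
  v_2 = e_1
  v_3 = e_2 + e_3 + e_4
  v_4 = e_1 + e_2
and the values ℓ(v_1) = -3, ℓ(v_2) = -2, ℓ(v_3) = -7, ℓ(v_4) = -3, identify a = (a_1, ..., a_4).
a = (-2, -1, -2, -4)

Write a = (a_1, ..., a_4) in the standard basis. For each basis vector v_i, ℓ(v_i) = <v_i, a> is a linear equation in the a_j's. Collect the n equations into a matrix system V a = ℓ, where row i of V is v_i (expressed in the standard basis). Since V is invertible (lower-triangular with 1s on the diagonal, up to permutation), solve by back-substitution:
  V =
[[1, -1, 1, 0],
 [1, 0, 0, 0],
 [0, 1, 1, 1],
 [1, 1, 0, 0]]
  V a = (-3, -2, -7, -3)
Solving gives a = (-2, -1, -2, -4).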